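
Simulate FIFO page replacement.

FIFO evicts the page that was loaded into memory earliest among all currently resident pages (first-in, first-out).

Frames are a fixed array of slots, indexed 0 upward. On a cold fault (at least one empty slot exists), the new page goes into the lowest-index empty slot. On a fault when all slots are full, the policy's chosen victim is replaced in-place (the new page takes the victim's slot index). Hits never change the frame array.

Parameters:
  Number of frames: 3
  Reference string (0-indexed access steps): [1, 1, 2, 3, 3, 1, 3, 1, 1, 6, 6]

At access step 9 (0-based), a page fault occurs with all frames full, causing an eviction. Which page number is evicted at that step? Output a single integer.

Step 0: ref 1 -> FAULT, frames=[1,-,-]
Step 1: ref 1 -> HIT, frames=[1,-,-]
Step 2: ref 2 -> FAULT, frames=[1,2,-]
Step 3: ref 3 -> FAULT, frames=[1,2,3]
Step 4: ref 3 -> HIT, frames=[1,2,3]
Step 5: ref 1 -> HIT, frames=[1,2,3]
Step 6: ref 3 -> HIT, frames=[1,2,3]
Step 7: ref 1 -> HIT, frames=[1,2,3]
Step 8: ref 1 -> HIT, frames=[1,2,3]
Step 9: ref 6 -> FAULT, evict 1, frames=[6,2,3]
At step 9: evicted page 1

Answer: 1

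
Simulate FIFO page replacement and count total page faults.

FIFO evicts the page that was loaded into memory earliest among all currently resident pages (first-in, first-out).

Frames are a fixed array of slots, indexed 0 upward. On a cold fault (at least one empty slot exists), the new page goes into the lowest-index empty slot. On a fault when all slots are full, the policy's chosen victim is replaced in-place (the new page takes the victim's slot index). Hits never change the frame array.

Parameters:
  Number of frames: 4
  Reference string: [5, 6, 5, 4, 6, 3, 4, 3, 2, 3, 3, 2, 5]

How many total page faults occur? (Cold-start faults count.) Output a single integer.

Answer: 6

Derivation:
Step 0: ref 5 → FAULT, frames=[5,-,-,-]
Step 1: ref 6 → FAULT, frames=[5,6,-,-]
Step 2: ref 5 → HIT, frames=[5,6,-,-]
Step 3: ref 4 → FAULT, frames=[5,6,4,-]
Step 4: ref 6 → HIT, frames=[5,6,4,-]
Step 5: ref 3 → FAULT, frames=[5,6,4,3]
Step 6: ref 4 → HIT, frames=[5,6,4,3]
Step 7: ref 3 → HIT, frames=[5,6,4,3]
Step 8: ref 2 → FAULT (evict 5), frames=[2,6,4,3]
Step 9: ref 3 → HIT, frames=[2,6,4,3]
Step 10: ref 3 → HIT, frames=[2,6,4,3]
Step 11: ref 2 → HIT, frames=[2,6,4,3]
Step 12: ref 5 → FAULT (evict 6), frames=[2,5,4,3]
Total faults: 6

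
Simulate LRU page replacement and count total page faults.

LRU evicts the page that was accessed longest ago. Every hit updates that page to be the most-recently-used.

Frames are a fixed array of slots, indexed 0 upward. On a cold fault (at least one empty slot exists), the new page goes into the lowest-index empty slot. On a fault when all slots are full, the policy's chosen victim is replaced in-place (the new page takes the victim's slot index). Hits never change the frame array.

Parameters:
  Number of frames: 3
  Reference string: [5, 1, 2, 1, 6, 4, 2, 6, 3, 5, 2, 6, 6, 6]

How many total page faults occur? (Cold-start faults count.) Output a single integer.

Answer: 10

Derivation:
Step 0: ref 5 → FAULT, frames=[5,-,-]
Step 1: ref 1 → FAULT, frames=[5,1,-]
Step 2: ref 2 → FAULT, frames=[5,1,2]
Step 3: ref 1 → HIT, frames=[5,1,2]
Step 4: ref 6 → FAULT (evict 5), frames=[6,1,2]
Step 5: ref 4 → FAULT (evict 2), frames=[6,1,4]
Step 6: ref 2 → FAULT (evict 1), frames=[6,2,4]
Step 7: ref 6 → HIT, frames=[6,2,4]
Step 8: ref 3 → FAULT (evict 4), frames=[6,2,3]
Step 9: ref 5 → FAULT (evict 2), frames=[6,5,3]
Step 10: ref 2 → FAULT (evict 6), frames=[2,5,3]
Step 11: ref 6 → FAULT (evict 3), frames=[2,5,6]
Step 12: ref 6 → HIT, frames=[2,5,6]
Step 13: ref 6 → HIT, frames=[2,5,6]
Total faults: 10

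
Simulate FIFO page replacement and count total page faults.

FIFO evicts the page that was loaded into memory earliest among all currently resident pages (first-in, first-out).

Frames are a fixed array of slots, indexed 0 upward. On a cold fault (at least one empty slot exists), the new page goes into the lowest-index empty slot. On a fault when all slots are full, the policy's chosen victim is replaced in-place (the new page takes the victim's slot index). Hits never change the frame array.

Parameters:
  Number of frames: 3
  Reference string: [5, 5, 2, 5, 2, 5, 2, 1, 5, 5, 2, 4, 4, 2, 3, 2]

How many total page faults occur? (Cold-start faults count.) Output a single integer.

Step 0: ref 5 → FAULT, frames=[5,-,-]
Step 1: ref 5 → HIT, frames=[5,-,-]
Step 2: ref 2 → FAULT, frames=[5,2,-]
Step 3: ref 5 → HIT, frames=[5,2,-]
Step 4: ref 2 → HIT, frames=[5,2,-]
Step 5: ref 5 → HIT, frames=[5,2,-]
Step 6: ref 2 → HIT, frames=[5,2,-]
Step 7: ref 1 → FAULT, frames=[5,2,1]
Step 8: ref 5 → HIT, frames=[5,2,1]
Step 9: ref 5 → HIT, frames=[5,2,1]
Step 10: ref 2 → HIT, frames=[5,2,1]
Step 11: ref 4 → FAULT (evict 5), frames=[4,2,1]
Step 12: ref 4 → HIT, frames=[4,2,1]
Step 13: ref 2 → HIT, frames=[4,2,1]
Step 14: ref 3 → FAULT (evict 2), frames=[4,3,1]
Step 15: ref 2 → FAULT (evict 1), frames=[4,3,2]
Total faults: 6

Answer: 6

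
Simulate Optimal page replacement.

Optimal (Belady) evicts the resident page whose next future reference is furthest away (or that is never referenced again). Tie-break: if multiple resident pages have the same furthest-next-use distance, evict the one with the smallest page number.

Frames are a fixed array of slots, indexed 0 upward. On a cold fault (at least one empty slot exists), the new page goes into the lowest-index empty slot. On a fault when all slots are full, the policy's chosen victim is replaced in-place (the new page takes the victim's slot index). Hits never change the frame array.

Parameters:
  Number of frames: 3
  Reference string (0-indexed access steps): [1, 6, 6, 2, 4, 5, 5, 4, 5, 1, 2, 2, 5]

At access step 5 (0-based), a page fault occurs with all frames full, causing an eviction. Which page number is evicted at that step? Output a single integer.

Step 0: ref 1 -> FAULT, frames=[1,-,-]
Step 1: ref 6 -> FAULT, frames=[1,6,-]
Step 2: ref 6 -> HIT, frames=[1,6,-]
Step 3: ref 2 -> FAULT, frames=[1,6,2]
Step 4: ref 4 -> FAULT, evict 6, frames=[1,4,2]
Step 5: ref 5 -> FAULT, evict 2, frames=[1,4,5]
At step 5: evicted page 2

Answer: 2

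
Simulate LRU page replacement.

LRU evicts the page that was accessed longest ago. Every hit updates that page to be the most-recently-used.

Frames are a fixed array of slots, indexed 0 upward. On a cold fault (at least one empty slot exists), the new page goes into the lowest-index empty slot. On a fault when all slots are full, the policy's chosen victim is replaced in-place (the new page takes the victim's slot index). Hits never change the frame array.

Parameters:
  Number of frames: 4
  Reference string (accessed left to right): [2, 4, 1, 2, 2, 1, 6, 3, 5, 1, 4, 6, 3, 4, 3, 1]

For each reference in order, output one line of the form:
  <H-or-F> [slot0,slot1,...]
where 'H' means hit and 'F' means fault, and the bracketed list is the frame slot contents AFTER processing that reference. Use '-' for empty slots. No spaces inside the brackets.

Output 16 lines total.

F [2,-,-,-]
F [2,4,-,-]
F [2,4,1,-]
H [2,4,1,-]
H [2,4,1,-]
H [2,4,1,-]
F [2,4,1,6]
F [2,3,1,6]
F [5,3,1,6]
H [5,3,1,6]
F [5,3,1,4]
F [5,6,1,4]
F [3,6,1,4]
H [3,6,1,4]
H [3,6,1,4]
H [3,6,1,4]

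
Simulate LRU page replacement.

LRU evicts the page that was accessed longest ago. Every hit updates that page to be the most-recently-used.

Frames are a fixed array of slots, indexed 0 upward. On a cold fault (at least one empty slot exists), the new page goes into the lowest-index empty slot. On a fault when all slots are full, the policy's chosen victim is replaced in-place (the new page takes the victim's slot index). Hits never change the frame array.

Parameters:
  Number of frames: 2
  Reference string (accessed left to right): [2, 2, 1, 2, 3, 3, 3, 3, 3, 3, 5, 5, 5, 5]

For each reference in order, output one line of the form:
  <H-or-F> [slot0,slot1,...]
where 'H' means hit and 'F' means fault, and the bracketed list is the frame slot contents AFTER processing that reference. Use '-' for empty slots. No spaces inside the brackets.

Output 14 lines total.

F [2,-]
H [2,-]
F [2,1]
H [2,1]
F [2,3]
H [2,3]
H [2,3]
H [2,3]
H [2,3]
H [2,3]
F [5,3]
H [5,3]
H [5,3]
H [5,3]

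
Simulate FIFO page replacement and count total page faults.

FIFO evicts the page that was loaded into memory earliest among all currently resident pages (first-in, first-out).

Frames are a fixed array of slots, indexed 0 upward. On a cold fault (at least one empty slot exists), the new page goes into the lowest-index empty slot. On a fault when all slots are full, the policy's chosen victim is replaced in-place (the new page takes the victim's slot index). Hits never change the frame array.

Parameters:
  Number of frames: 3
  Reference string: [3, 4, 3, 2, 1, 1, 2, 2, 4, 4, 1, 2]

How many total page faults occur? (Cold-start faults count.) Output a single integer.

Step 0: ref 3 → FAULT, frames=[3,-,-]
Step 1: ref 4 → FAULT, frames=[3,4,-]
Step 2: ref 3 → HIT, frames=[3,4,-]
Step 3: ref 2 → FAULT, frames=[3,4,2]
Step 4: ref 1 → FAULT (evict 3), frames=[1,4,2]
Step 5: ref 1 → HIT, frames=[1,4,2]
Step 6: ref 2 → HIT, frames=[1,4,2]
Step 7: ref 2 → HIT, frames=[1,4,2]
Step 8: ref 4 → HIT, frames=[1,4,2]
Step 9: ref 4 → HIT, frames=[1,4,2]
Step 10: ref 1 → HIT, frames=[1,4,2]
Step 11: ref 2 → HIT, frames=[1,4,2]
Total faults: 4

Answer: 4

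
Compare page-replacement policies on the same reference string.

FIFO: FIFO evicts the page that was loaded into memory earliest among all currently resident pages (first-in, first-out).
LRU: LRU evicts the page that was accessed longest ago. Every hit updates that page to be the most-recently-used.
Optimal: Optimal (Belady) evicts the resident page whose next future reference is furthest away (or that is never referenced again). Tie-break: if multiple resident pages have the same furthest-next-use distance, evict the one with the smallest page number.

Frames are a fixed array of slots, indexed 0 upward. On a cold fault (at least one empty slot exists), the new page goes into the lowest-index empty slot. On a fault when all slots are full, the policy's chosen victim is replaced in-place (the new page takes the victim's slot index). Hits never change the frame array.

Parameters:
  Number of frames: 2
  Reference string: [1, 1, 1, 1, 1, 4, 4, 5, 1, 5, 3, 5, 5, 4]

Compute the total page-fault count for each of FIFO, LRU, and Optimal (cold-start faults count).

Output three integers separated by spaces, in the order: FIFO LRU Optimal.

Answer: 7 6 5

Derivation:
--- FIFO ---
  step 0: ref 1 -> FAULT, frames=[1,-] (faults so far: 1)
  step 1: ref 1 -> HIT, frames=[1,-] (faults so far: 1)
  step 2: ref 1 -> HIT, frames=[1,-] (faults so far: 1)
  step 3: ref 1 -> HIT, frames=[1,-] (faults so far: 1)
  step 4: ref 1 -> HIT, frames=[1,-] (faults so far: 1)
  step 5: ref 4 -> FAULT, frames=[1,4] (faults so far: 2)
  step 6: ref 4 -> HIT, frames=[1,4] (faults so far: 2)
  step 7: ref 5 -> FAULT, evict 1, frames=[5,4] (faults so far: 3)
  step 8: ref 1 -> FAULT, evict 4, frames=[5,1] (faults so far: 4)
  step 9: ref 5 -> HIT, frames=[5,1] (faults so far: 4)
  step 10: ref 3 -> FAULT, evict 5, frames=[3,1] (faults so far: 5)
  step 11: ref 5 -> FAULT, evict 1, frames=[3,5] (faults so far: 6)
  step 12: ref 5 -> HIT, frames=[3,5] (faults so far: 6)
  step 13: ref 4 -> FAULT, evict 3, frames=[4,5] (faults so far: 7)
  FIFO total faults: 7
--- LRU ---
  step 0: ref 1 -> FAULT, frames=[1,-] (faults so far: 1)
  step 1: ref 1 -> HIT, frames=[1,-] (faults so far: 1)
  step 2: ref 1 -> HIT, frames=[1,-] (faults so far: 1)
  step 3: ref 1 -> HIT, frames=[1,-] (faults so far: 1)
  step 4: ref 1 -> HIT, frames=[1,-] (faults so far: 1)
  step 5: ref 4 -> FAULT, frames=[1,4] (faults so far: 2)
  step 6: ref 4 -> HIT, frames=[1,4] (faults so far: 2)
  step 7: ref 5 -> FAULT, evict 1, frames=[5,4] (faults so far: 3)
  step 8: ref 1 -> FAULT, evict 4, frames=[5,1] (faults so far: 4)
  step 9: ref 5 -> HIT, frames=[5,1] (faults so far: 4)
  step 10: ref 3 -> FAULT, evict 1, frames=[5,3] (faults so far: 5)
  step 11: ref 5 -> HIT, frames=[5,3] (faults so far: 5)
  step 12: ref 5 -> HIT, frames=[5,3] (faults so far: 5)
  step 13: ref 4 -> FAULT, evict 3, frames=[5,4] (faults so far: 6)
  LRU total faults: 6
--- Optimal ---
  step 0: ref 1 -> FAULT, frames=[1,-] (faults so far: 1)
  step 1: ref 1 -> HIT, frames=[1,-] (faults so far: 1)
  step 2: ref 1 -> HIT, frames=[1,-] (faults so far: 1)
  step 3: ref 1 -> HIT, frames=[1,-] (faults so far: 1)
  step 4: ref 1 -> HIT, frames=[1,-] (faults so far: 1)
  step 5: ref 4 -> FAULT, frames=[1,4] (faults so far: 2)
  step 6: ref 4 -> HIT, frames=[1,4] (faults so far: 2)
  step 7: ref 5 -> FAULT, evict 4, frames=[1,5] (faults so far: 3)
  step 8: ref 1 -> HIT, frames=[1,5] (faults so far: 3)
  step 9: ref 5 -> HIT, frames=[1,5] (faults so far: 3)
  step 10: ref 3 -> FAULT, evict 1, frames=[3,5] (faults so far: 4)
  step 11: ref 5 -> HIT, frames=[3,5] (faults so far: 4)
  step 12: ref 5 -> HIT, frames=[3,5] (faults so far: 4)
  step 13: ref 4 -> FAULT, evict 3, frames=[4,5] (faults so far: 5)
  Optimal total faults: 5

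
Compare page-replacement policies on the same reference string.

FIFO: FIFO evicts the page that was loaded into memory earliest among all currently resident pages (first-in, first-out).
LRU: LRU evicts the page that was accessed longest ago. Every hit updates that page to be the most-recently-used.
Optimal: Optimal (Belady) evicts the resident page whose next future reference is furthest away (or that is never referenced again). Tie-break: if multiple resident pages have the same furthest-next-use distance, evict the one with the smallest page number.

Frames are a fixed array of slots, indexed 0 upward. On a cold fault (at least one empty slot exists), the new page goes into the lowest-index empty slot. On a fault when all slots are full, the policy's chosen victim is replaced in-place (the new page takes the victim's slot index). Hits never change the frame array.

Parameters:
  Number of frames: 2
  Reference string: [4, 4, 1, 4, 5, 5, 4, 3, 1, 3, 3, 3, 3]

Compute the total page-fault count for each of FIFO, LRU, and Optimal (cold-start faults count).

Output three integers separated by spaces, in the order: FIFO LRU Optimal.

--- FIFO ---
  step 0: ref 4 -> FAULT, frames=[4,-] (faults so far: 1)
  step 1: ref 4 -> HIT, frames=[4,-] (faults so far: 1)
  step 2: ref 1 -> FAULT, frames=[4,1] (faults so far: 2)
  step 3: ref 4 -> HIT, frames=[4,1] (faults so far: 2)
  step 4: ref 5 -> FAULT, evict 4, frames=[5,1] (faults so far: 3)
  step 5: ref 5 -> HIT, frames=[5,1] (faults so far: 3)
  step 6: ref 4 -> FAULT, evict 1, frames=[5,4] (faults so far: 4)
  step 7: ref 3 -> FAULT, evict 5, frames=[3,4] (faults so far: 5)
  step 8: ref 1 -> FAULT, evict 4, frames=[3,1] (faults so far: 6)
  step 9: ref 3 -> HIT, frames=[3,1] (faults so far: 6)
  step 10: ref 3 -> HIT, frames=[3,1] (faults so far: 6)
  step 11: ref 3 -> HIT, frames=[3,1] (faults so far: 6)
  step 12: ref 3 -> HIT, frames=[3,1] (faults so far: 6)
  FIFO total faults: 6
--- LRU ---
  step 0: ref 4 -> FAULT, frames=[4,-] (faults so far: 1)
  step 1: ref 4 -> HIT, frames=[4,-] (faults so far: 1)
  step 2: ref 1 -> FAULT, frames=[4,1] (faults so far: 2)
  step 3: ref 4 -> HIT, frames=[4,1] (faults so far: 2)
  step 4: ref 5 -> FAULT, evict 1, frames=[4,5] (faults so far: 3)
  step 5: ref 5 -> HIT, frames=[4,5] (faults so far: 3)
  step 6: ref 4 -> HIT, frames=[4,5] (faults so far: 3)
  step 7: ref 3 -> FAULT, evict 5, frames=[4,3] (faults so far: 4)
  step 8: ref 1 -> FAULT, evict 4, frames=[1,3] (faults so far: 5)
  step 9: ref 3 -> HIT, frames=[1,3] (faults so far: 5)
  step 10: ref 3 -> HIT, frames=[1,3] (faults so far: 5)
  step 11: ref 3 -> HIT, frames=[1,3] (faults so far: 5)
  step 12: ref 3 -> HIT, frames=[1,3] (faults so far: 5)
  LRU total faults: 5
--- Optimal ---
  step 0: ref 4 -> FAULT, frames=[4,-] (faults so far: 1)
  step 1: ref 4 -> HIT, frames=[4,-] (faults so far: 1)
  step 2: ref 1 -> FAULT, frames=[4,1] (faults so far: 2)
  step 3: ref 4 -> HIT, frames=[4,1] (faults so far: 2)
  step 4: ref 5 -> FAULT, evict 1, frames=[4,5] (faults so far: 3)
  step 5: ref 5 -> HIT, frames=[4,5] (faults so far: 3)
  step 6: ref 4 -> HIT, frames=[4,5] (faults so far: 3)
  step 7: ref 3 -> FAULT, evict 4, frames=[3,5] (faults so far: 4)
  step 8: ref 1 -> FAULT, evict 5, frames=[3,1] (faults so far: 5)
  step 9: ref 3 -> HIT, frames=[3,1] (faults so far: 5)
  step 10: ref 3 -> HIT, frames=[3,1] (faults so far: 5)
  step 11: ref 3 -> HIT, frames=[3,1] (faults so far: 5)
  step 12: ref 3 -> HIT, frames=[3,1] (faults so far: 5)
  Optimal total faults: 5

Answer: 6 5 5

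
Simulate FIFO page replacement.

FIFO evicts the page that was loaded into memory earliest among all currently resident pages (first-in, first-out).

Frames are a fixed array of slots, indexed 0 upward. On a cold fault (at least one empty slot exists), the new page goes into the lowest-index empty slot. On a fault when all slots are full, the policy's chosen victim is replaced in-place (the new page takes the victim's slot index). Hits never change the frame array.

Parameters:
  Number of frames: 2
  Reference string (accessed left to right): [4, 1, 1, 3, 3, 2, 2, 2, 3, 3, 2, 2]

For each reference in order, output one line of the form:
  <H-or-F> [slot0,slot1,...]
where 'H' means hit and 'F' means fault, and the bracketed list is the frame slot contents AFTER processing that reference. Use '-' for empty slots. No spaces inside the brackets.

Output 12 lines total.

F [4,-]
F [4,1]
H [4,1]
F [3,1]
H [3,1]
F [3,2]
H [3,2]
H [3,2]
H [3,2]
H [3,2]
H [3,2]
H [3,2]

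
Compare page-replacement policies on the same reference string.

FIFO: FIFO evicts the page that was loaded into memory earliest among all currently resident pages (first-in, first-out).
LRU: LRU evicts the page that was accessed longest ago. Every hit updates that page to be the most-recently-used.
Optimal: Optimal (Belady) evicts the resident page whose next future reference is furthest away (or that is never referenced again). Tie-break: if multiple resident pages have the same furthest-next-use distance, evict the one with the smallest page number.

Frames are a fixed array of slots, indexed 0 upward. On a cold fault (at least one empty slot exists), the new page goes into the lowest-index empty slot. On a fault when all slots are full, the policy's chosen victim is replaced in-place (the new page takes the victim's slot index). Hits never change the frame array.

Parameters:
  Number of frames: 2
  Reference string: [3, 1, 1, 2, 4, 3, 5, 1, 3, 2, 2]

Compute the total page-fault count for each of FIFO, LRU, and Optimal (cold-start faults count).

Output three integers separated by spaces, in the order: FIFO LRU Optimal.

Answer: 9 9 7

Derivation:
--- FIFO ---
  step 0: ref 3 -> FAULT, frames=[3,-] (faults so far: 1)
  step 1: ref 1 -> FAULT, frames=[3,1] (faults so far: 2)
  step 2: ref 1 -> HIT, frames=[3,1] (faults so far: 2)
  step 3: ref 2 -> FAULT, evict 3, frames=[2,1] (faults so far: 3)
  step 4: ref 4 -> FAULT, evict 1, frames=[2,4] (faults so far: 4)
  step 5: ref 3 -> FAULT, evict 2, frames=[3,4] (faults so far: 5)
  step 6: ref 5 -> FAULT, evict 4, frames=[3,5] (faults so far: 6)
  step 7: ref 1 -> FAULT, evict 3, frames=[1,5] (faults so far: 7)
  step 8: ref 3 -> FAULT, evict 5, frames=[1,3] (faults so far: 8)
  step 9: ref 2 -> FAULT, evict 1, frames=[2,3] (faults so far: 9)
  step 10: ref 2 -> HIT, frames=[2,3] (faults so far: 9)
  FIFO total faults: 9
--- LRU ---
  step 0: ref 3 -> FAULT, frames=[3,-] (faults so far: 1)
  step 1: ref 1 -> FAULT, frames=[3,1] (faults so far: 2)
  step 2: ref 1 -> HIT, frames=[3,1] (faults so far: 2)
  step 3: ref 2 -> FAULT, evict 3, frames=[2,1] (faults so far: 3)
  step 4: ref 4 -> FAULT, evict 1, frames=[2,4] (faults so far: 4)
  step 5: ref 3 -> FAULT, evict 2, frames=[3,4] (faults so far: 5)
  step 6: ref 5 -> FAULT, evict 4, frames=[3,5] (faults so far: 6)
  step 7: ref 1 -> FAULT, evict 3, frames=[1,5] (faults so far: 7)
  step 8: ref 3 -> FAULT, evict 5, frames=[1,3] (faults so far: 8)
  step 9: ref 2 -> FAULT, evict 1, frames=[2,3] (faults so far: 9)
  step 10: ref 2 -> HIT, frames=[2,3] (faults so far: 9)
  LRU total faults: 9
--- Optimal ---
  step 0: ref 3 -> FAULT, frames=[3,-] (faults so far: 1)
  step 1: ref 1 -> FAULT, frames=[3,1] (faults so far: 2)
  step 2: ref 1 -> HIT, frames=[3,1] (faults so far: 2)
  step 3: ref 2 -> FAULT, evict 1, frames=[3,2] (faults so far: 3)
  step 4: ref 4 -> FAULT, evict 2, frames=[3,4] (faults so far: 4)
  step 5: ref 3 -> HIT, frames=[3,4] (faults so far: 4)
  step 6: ref 5 -> FAULT, evict 4, frames=[3,5] (faults so far: 5)
  step 7: ref 1 -> FAULT, evict 5, frames=[3,1] (faults so far: 6)
  step 8: ref 3 -> HIT, frames=[3,1] (faults so far: 6)
  step 9: ref 2 -> FAULT, evict 1, frames=[3,2] (faults so far: 7)
  step 10: ref 2 -> HIT, frames=[3,2] (faults so far: 7)
  Optimal total faults: 7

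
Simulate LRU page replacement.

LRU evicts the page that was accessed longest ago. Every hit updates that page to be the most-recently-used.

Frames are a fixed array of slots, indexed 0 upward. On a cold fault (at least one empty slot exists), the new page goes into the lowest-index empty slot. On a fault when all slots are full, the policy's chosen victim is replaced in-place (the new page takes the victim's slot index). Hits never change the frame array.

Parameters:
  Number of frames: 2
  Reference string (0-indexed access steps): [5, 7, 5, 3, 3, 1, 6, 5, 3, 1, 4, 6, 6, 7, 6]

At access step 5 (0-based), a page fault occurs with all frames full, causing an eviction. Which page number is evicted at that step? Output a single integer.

Answer: 5

Derivation:
Step 0: ref 5 -> FAULT, frames=[5,-]
Step 1: ref 7 -> FAULT, frames=[5,7]
Step 2: ref 5 -> HIT, frames=[5,7]
Step 3: ref 3 -> FAULT, evict 7, frames=[5,3]
Step 4: ref 3 -> HIT, frames=[5,3]
Step 5: ref 1 -> FAULT, evict 5, frames=[1,3]
At step 5: evicted page 5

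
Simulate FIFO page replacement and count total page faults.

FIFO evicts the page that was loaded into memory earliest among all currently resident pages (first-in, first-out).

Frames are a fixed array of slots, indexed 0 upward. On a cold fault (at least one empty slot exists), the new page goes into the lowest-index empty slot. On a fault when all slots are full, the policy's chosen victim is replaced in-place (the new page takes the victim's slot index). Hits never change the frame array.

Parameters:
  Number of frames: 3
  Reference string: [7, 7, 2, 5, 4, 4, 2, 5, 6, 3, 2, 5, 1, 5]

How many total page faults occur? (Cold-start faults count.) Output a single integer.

Step 0: ref 7 → FAULT, frames=[7,-,-]
Step 1: ref 7 → HIT, frames=[7,-,-]
Step 2: ref 2 → FAULT, frames=[7,2,-]
Step 3: ref 5 → FAULT, frames=[7,2,5]
Step 4: ref 4 → FAULT (evict 7), frames=[4,2,5]
Step 5: ref 4 → HIT, frames=[4,2,5]
Step 6: ref 2 → HIT, frames=[4,2,5]
Step 7: ref 5 → HIT, frames=[4,2,5]
Step 8: ref 6 → FAULT (evict 2), frames=[4,6,5]
Step 9: ref 3 → FAULT (evict 5), frames=[4,6,3]
Step 10: ref 2 → FAULT (evict 4), frames=[2,6,3]
Step 11: ref 5 → FAULT (evict 6), frames=[2,5,3]
Step 12: ref 1 → FAULT (evict 3), frames=[2,5,1]
Step 13: ref 5 → HIT, frames=[2,5,1]
Total faults: 9

Answer: 9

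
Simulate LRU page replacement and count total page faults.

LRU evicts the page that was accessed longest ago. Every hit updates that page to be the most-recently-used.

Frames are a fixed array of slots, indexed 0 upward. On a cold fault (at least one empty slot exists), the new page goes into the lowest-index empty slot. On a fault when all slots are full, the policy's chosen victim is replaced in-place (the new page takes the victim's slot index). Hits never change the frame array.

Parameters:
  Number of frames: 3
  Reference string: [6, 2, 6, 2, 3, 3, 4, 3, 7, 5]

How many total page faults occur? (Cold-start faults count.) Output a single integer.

Step 0: ref 6 → FAULT, frames=[6,-,-]
Step 1: ref 2 → FAULT, frames=[6,2,-]
Step 2: ref 6 → HIT, frames=[6,2,-]
Step 3: ref 2 → HIT, frames=[6,2,-]
Step 4: ref 3 → FAULT, frames=[6,2,3]
Step 5: ref 3 → HIT, frames=[6,2,3]
Step 6: ref 4 → FAULT (evict 6), frames=[4,2,3]
Step 7: ref 3 → HIT, frames=[4,2,3]
Step 8: ref 7 → FAULT (evict 2), frames=[4,7,3]
Step 9: ref 5 → FAULT (evict 4), frames=[5,7,3]
Total faults: 6

Answer: 6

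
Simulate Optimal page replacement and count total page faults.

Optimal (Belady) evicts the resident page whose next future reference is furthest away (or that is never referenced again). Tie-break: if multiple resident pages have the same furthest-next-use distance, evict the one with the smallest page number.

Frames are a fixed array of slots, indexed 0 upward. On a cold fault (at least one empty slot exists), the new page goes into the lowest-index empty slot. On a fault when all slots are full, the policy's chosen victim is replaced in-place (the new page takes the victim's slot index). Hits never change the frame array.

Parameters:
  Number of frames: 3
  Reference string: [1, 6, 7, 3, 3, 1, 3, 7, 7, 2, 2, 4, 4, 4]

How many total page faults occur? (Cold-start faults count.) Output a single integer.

Answer: 6

Derivation:
Step 0: ref 1 → FAULT, frames=[1,-,-]
Step 1: ref 6 → FAULT, frames=[1,6,-]
Step 2: ref 7 → FAULT, frames=[1,6,7]
Step 3: ref 3 → FAULT (evict 6), frames=[1,3,7]
Step 4: ref 3 → HIT, frames=[1,3,7]
Step 5: ref 1 → HIT, frames=[1,3,7]
Step 6: ref 3 → HIT, frames=[1,3,7]
Step 7: ref 7 → HIT, frames=[1,3,7]
Step 8: ref 7 → HIT, frames=[1,3,7]
Step 9: ref 2 → FAULT (evict 1), frames=[2,3,7]
Step 10: ref 2 → HIT, frames=[2,3,7]
Step 11: ref 4 → FAULT (evict 2), frames=[4,3,7]
Step 12: ref 4 → HIT, frames=[4,3,7]
Step 13: ref 4 → HIT, frames=[4,3,7]
Total faults: 6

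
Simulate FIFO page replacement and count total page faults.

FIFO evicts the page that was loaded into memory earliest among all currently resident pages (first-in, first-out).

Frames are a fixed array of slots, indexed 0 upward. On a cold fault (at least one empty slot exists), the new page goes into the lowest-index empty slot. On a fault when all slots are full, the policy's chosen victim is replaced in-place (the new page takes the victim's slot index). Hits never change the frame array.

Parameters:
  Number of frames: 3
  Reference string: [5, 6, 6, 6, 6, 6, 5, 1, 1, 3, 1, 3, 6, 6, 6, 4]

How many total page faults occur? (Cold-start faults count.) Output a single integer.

Answer: 5

Derivation:
Step 0: ref 5 → FAULT, frames=[5,-,-]
Step 1: ref 6 → FAULT, frames=[5,6,-]
Step 2: ref 6 → HIT, frames=[5,6,-]
Step 3: ref 6 → HIT, frames=[5,6,-]
Step 4: ref 6 → HIT, frames=[5,6,-]
Step 5: ref 6 → HIT, frames=[5,6,-]
Step 6: ref 5 → HIT, frames=[5,6,-]
Step 7: ref 1 → FAULT, frames=[5,6,1]
Step 8: ref 1 → HIT, frames=[5,6,1]
Step 9: ref 3 → FAULT (evict 5), frames=[3,6,1]
Step 10: ref 1 → HIT, frames=[3,6,1]
Step 11: ref 3 → HIT, frames=[3,6,1]
Step 12: ref 6 → HIT, frames=[3,6,1]
Step 13: ref 6 → HIT, frames=[3,6,1]
Step 14: ref 6 → HIT, frames=[3,6,1]
Step 15: ref 4 → FAULT (evict 6), frames=[3,4,1]
Total faults: 5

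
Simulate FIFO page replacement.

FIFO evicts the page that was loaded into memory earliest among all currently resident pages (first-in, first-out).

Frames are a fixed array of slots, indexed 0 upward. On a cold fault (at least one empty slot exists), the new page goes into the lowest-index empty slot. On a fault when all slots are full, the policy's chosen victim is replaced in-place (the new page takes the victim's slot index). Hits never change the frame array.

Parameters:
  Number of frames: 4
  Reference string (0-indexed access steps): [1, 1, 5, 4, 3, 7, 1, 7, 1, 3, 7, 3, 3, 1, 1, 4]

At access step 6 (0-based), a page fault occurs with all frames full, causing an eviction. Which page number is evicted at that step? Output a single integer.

Step 0: ref 1 -> FAULT, frames=[1,-,-,-]
Step 1: ref 1 -> HIT, frames=[1,-,-,-]
Step 2: ref 5 -> FAULT, frames=[1,5,-,-]
Step 3: ref 4 -> FAULT, frames=[1,5,4,-]
Step 4: ref 3 -> FAULT, frames=[1,5,4,3]
Step 5: ref 7 -> FAULT, evict 1, frames=[7,5,4,3]
Step 6: ref 1 -> FAULT, evict 5, frames=[7,1,4,3]
At step 6: evicted page 5

Answer: 5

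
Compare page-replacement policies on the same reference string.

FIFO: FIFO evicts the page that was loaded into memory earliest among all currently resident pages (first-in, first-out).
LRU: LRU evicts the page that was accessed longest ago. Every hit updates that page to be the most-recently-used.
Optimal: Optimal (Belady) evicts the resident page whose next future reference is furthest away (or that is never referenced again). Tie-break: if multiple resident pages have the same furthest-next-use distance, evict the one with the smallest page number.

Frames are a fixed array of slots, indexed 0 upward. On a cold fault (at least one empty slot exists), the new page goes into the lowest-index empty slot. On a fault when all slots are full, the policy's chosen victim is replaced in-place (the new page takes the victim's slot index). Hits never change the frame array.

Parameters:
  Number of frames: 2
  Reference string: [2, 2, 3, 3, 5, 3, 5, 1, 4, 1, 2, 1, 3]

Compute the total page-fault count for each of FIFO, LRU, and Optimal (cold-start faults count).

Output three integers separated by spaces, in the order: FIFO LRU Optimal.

Answer: 8 7 7

Derivation:
--- FIFO ---
  step 0: ref 2 -> FAULT, frames=[2,-] (faults so far: 1)
  step 1: ref 2 -> HIT, frames=[2,-] (faults so far: 1)
  step 2: ref 3 -> FAULT, frames=[2,3] (faults so far: 2)
  step 3: ref 3 -> HIT, frames=[2,3] (faults so far: 2)
  step 4: ref 5 -> FAULT, evict 2, frames=[5,3] (faults so far: 3)
  step 5: ref 3 -> HIT, frames=[5,3] (faults so far: 3)
  step 6: ref 5 -> HIT, frames=[5,3] (faults so far: 3)
  step 7: ref 1 -> FAULT, evict 3, frames=[5,1] (faults so far: 4)
  step 8: ref 4 -> FAULT, evict 5, frames=[4,1] (faults so far: 5)
  step 9: ref 1 -> HIT, frames=[4,1] (faults so far: 5)
  step 10: ref 2 -> FAULT, evict 1, frames=[4,2] (faults so far: 6)
  step 11: ref 1 -> FAULT, evict 4, frames=[1,2] (faults so far: 7)
  step 12: ref 3 -> FAULT, evict 2, frames=[1,3] (faults so far: 8)
  FIFO total faults: 8
--- LRU ---
  step 0: ref 2 -> FAULT, frames=[2,-] (faults so far: 1)
  step 1: ref 2 -> HIT, frames=[2,-] (faults so far: 1)
  step 2: ref 3 -> FAULT, frames=[2,3] (faults so far: 2)
  step 3: ref 3 -> HIT, frames=[2,3] (faults so far: 2)
  step 4: ref 5 -> FAULT, evict 2, frames=[5,3] (faults so far: 3)
  step 5: ref 3 -> HIT, frames=[5,3] (faults so far: 3)
  step 6: ref 5 -> HIT, frames=[5,3] (faults so far: 3)
  step 7: ref 1 -> FAULT, evict 3, frames=[5,1] (faults so far: 4)
  step 8: ref 4 -> FAULT, evict 5, frames=[4,1] (faults so far: 5)
  step 9: ref 1 -> HIT, frames=[4,1] (faults so far: 5)
  step 10: ref 2 -> FAULT, evict 4, frames=[2,1] (faults so far: 6)
  step 11: ref 1 -> HIT, frames=[2,1] (faults so far: 6)
  step 12: ref 3 -> FAULT, evict 2, frames=[3,1] (faults so far: 7)
  LRU total faults: 7
--- Optimal ---
  step 0: ref 2 -> FAULT, frames=[2,-] (faults so far: 1)
  step 1: ref 2 -> HIT, frames=[2,-] (faults so far: 1)
  step 2: ref 3 -> FAULT, frames=[2,3] (faults so far: 2)
  step 3: ref 3 -> HIT, frames=[2,3] (faults so far: 2)
  step 4: ref 5 -> FAULT, evict 2, frames=[5,3] (faults so far: 3)
  step 5: ref 3 -> HIT, frames=[5,3] (faults so far: 3)
  step 6: ref 5 -> HIT, frames=[5,3] (faults so far: 3)
  step 7: ref 1 -> FAULT, evict 5, frames=[1,3] (faults so far: 4)
  step 8: ref 4 -> FAULT, evict 3, frames=[1,4] (faults so far: 5)
  step 9: ref 1 -> HIT, frames=[1,4] (faults so far: 5)
  step 10: ref 2 -> FAULT, evict 4, frames=[1,2] (faults so far: 6)
  step 11: ref 1 -> HIT, frames=[1,2] (faults so far: 6)
  step 12: ref 3 -> FAULT, evict 1, frames=[3,2] (faults so far: 7)
  Optimal total faults: 7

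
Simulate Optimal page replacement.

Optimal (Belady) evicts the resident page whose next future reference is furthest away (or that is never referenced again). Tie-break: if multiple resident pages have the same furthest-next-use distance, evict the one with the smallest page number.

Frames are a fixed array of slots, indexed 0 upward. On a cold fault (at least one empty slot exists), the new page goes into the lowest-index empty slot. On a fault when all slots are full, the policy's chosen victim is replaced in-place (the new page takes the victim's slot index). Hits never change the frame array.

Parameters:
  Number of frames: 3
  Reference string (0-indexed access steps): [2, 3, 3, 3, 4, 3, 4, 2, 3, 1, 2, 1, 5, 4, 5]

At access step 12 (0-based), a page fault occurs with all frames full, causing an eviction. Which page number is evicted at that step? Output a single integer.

Step 0: ref 2 -> FAULT, frames=[2,-,-]
Step 1: ref 3 -> FAULT, frames=[2,3,-]
Step 2: ref 3 -> HIT, frames=[2,3,-]
Step 3: ref 3 -> HIT, frames=[2,3,-]
Step 4: ref 4 -> FAULT, frames=[2,3,4]
Step 5: ref 3 -> HIT, frames=[2,3,4]
Step 6: ref 4 -> HIT, frames=[2,3,4]
Step 7: ref 2 -> HIT, frames=[2,3,4]
Step 8: ref 3 -> HIT, frames=[2,3,4]
Step 9: ref 1 -> FAULT, evict 3, frames=[2,1,4]
Step 10: ref 2 -> HIT, frames=[2,1,4]
Step 11: ref 1 -> HIT, frames=[2,1,4]
Step 12: ref 5 -> FAULT, evict 1, frames=[2,5,4]
At step 12: evicted page 1

Answer: 1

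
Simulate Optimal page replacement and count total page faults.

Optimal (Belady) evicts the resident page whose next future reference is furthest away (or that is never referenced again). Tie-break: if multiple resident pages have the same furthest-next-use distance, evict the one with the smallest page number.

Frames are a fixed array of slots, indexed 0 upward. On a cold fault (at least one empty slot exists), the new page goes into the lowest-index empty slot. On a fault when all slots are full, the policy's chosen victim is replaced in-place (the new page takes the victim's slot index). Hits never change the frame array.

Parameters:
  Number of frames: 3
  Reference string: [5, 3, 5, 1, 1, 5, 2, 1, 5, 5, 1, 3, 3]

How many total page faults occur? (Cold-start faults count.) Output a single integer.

Answer: 5

Derivation:
Step 0: ref 5 → FAULT, frames=[5,-,-]
Step 1: ref 3 → FAULT, frames=[5,3,-]
Step 2: ref 5 → HIT, frames=[5,3,-]
Step 3: ref 1 → FAULT, frames=[5,3,1]
Step 4: ref 1 → HIT, frames=[5,3,1]
Step 5: ref 5 → HIT, frames=[5,3,1]
Step 6: ref 2 → FAULT (evict 3), frames=[5,2,1]
Step 7: ref 1 → HIT, frames=[5,2,1]
Step 8: ref 5 → HIT, frames=[5,2,1]
Step 9: ref 5 → HIT, frames=[5,2,1]
Step 10: ref 1 → HIT, frames=[5,2,1]
Step 11: ref 3 → FAULT (evict 1), frames=[5,2,3]
Step 12: ref 3 → HIT, frames=[5,2,3]
Total faults: 5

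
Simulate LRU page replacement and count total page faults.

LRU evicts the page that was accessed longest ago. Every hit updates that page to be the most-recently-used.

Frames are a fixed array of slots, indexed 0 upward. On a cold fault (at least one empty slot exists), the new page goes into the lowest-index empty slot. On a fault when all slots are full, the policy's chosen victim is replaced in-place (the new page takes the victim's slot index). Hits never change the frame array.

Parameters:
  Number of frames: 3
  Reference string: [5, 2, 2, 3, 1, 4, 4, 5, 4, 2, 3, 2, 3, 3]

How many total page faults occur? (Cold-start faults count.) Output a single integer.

Step 0: ref 5 → FAULT, frames=[5,-,-]
Step 1: ref 2 → FAULT, frames=[5,2,-]
Step 2: ref 2 → HIT, frames=[5,2,-]
Step 3: ref 3 → FAULT, frames=[5,2,3]
Step 4: ref 1 → FAULT (evict 5), frames=[1,2,3]
Step 5: ref 4 → FAULT (evict 2), frames=[1,4,3]
Step 6: ref 4 → HIT, frames=[1,4,3]
Step 7: ref 5 → FAULT (evict 3), frames=[1,4,5]
Step 8: ref 4 → HIT, frames=[1,4,5]
Step 9: ref 2 → FAULT (evict 1), frames=[2,4,5]
Step 10: ref 3 → FAULT (evict 5), frames=[2,4,3]
Step 11: ref 2 → HIT, frames=[2,4,3]
Step 12: ref 3 → HIT, frames=[2,4,3]
Step 13: ref 3 → HIT, frames=[2,4,3]
Total faults: 8

Answer: 8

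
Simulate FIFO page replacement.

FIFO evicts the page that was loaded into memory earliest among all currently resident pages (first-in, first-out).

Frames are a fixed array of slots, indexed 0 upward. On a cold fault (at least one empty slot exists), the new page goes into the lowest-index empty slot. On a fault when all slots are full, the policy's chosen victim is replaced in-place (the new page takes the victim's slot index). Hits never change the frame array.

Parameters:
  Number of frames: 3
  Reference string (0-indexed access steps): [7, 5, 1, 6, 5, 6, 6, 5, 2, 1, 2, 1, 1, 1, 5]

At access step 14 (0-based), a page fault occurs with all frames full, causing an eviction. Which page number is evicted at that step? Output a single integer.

Step 0: ref 7 -> FAULT, frames=[7,-,-]
Step 1: ref 5 -> FAULT, frames=[7,5,-]
Step 2: ref 1 -> FAULT, frames=[7,5,1]
Step 3: ref 6 -> FAULT, evict 7, frames=[6,5,1]
Step 4: ref 5 -> HIT, frames=[6,5,1]
Step 5: ref 6 -> HIT, frames=[6,5,1]
Step 6: ref 6 -> HIT, frames=[6,5,1]
Step 7: ref 5 -> HIT, frames=[6,5,1]
Step 8: ref 2 -> FAULT, evict 5, frames=[6,2,1]
Step 9: ref 1 -> HIT, frames=[6,2,1]
Step 10: ref 2 -> HIT, frames=[6,2,1]
Step 11: ref 1 -> HIT, frames=[6,2,1]
Step 12: ref 1 -> HIT, frames=[6,2,1]
Step 13: ref 1 -> HIT, frames=[6,2,1]
Step 14: ref 5 -> FAULT, evict 1, frames=[6,2,5]
At step 14: evicted page 1

Answer: 1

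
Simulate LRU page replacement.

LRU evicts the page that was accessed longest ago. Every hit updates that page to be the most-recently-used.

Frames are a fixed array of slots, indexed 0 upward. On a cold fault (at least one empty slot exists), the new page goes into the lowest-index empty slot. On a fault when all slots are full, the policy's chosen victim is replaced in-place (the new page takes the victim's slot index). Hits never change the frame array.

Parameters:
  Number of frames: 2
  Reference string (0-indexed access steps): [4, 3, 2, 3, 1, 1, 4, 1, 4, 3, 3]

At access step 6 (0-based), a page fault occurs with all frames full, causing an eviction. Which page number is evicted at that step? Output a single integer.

Answer: 3

Derivation:
Step 0: ref 4 -> FAULT, frames=[4,-]
Step 1: ref 3 -> FAULT, frames=[4,3]
Step 2: ref 2 -> FAULT, evict 4, frames=[2,3]
Step 3: ref 3 -> HIT, frames=[2,3]
Step 4: ref 1 -> FAULT, evict 2, frames=[1,3]
Step 5: ref 1 -> HIT, frames=[1,3]
Step 6: ref 4 -> FAULT, evict 3, frames=[1,4]
At step 6: evicted page 3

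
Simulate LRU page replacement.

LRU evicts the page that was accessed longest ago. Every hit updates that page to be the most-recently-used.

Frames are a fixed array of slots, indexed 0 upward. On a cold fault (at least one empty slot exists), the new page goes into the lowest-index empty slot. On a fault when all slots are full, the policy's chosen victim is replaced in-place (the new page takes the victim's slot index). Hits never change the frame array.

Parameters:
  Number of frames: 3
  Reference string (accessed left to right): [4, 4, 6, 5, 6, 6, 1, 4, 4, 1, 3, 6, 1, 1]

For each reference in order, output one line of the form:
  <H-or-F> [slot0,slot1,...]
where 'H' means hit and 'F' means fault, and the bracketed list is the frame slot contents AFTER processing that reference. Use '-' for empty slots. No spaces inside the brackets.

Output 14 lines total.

F [4,-,-]
H [4,-,-]
F [4,6,-]
F [4,6,5]
H [4,6,5]
H [4,6,5]
F [1,6,5]
F [1,6,4]
H [1,6,4]
H [1,6,4]
F [1,3,4]
F [1,3,6]
H [1,3,6]
H [1,3,6]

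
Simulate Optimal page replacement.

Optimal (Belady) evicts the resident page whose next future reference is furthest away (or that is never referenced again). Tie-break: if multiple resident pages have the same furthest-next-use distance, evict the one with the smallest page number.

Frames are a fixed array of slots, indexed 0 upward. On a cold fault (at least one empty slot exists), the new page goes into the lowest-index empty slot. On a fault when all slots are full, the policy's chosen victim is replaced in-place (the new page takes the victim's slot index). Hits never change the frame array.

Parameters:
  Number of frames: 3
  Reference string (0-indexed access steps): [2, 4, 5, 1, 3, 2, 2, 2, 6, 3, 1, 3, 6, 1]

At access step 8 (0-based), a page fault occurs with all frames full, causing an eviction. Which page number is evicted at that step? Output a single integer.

Step 0: ref 2 -> FAULT, frames=[2,-,-]
Step 1: ref 4 -> FAULT, frames=[2,4,-]
Step 2: ref 5 -> FAULT, frames=[2,4,5]
Step 3: ref 1 -> FAULT, evict 4, frames=[2,1,5]
Step 4: ref 3 -> FAULT, evict 5, frames=[2,1,3]
Step 5: ref 2 -> HIT, frames=[2,1,3]
Step 6: ref 2 -> HIT, frames=[2,1,3]
Step 7: ref 2 -> HIT, frames=[2,1,3]
Step 8: ref 6 -> FAULT, evict 2, frames=[6,1,3]
At step 8: evicted page 2

Answer: 2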